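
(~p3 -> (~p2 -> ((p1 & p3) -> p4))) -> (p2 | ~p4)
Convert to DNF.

p2 | ~p4

(~p3 -> (~p2 -> ((p1 & p3) -> p4))) -> (p2 | ~p4)
⇔ ~(~p3 -> (~p2 -> ((p1 & p3) -> p4))) | p2 | ~p4
⇔ ~(~~p3 | (~p2 -> ((p1 & p3) -> p4))) | p2 | ~p4
⇔ ~(~~p3 | ~~p2 | ((p1 & p3) -> p4)) | p2 | ~p4
⇔ ~(~~p3 | ~~p2 | ~(p1 & p3) | p4) | p2 | ~p4
⇔ (~~~p3 & ~~~p2 & ~~(p1 & p3) & ~p4) | p2 | ~p4
⇔ (~p3 & ~~~p2 & ~~(p1 & p3) & ~p4) | p2 | ~p4
⇔ (~p3 & ~p2 & ~~(p1 & p3) & ~p4) | p2 | ~p4
⇔ (~p3 & ~p2 & p1 & p3 & ~p4) | p2 | ~p4
⇔ p2 | ~p4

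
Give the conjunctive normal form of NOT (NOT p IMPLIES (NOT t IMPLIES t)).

NOT (NOT p IMPLIES (NOT t IMPLIES t))
= NOT (NOT NOT p OR (NOT t IMPLIES t))   — eliminate IMPLIES
= NOT (NOT NOT p OR NOT NOT t OR t)   — eliminate IMPLIES
= NOT NOT NOT p AND NOT NOT NOT t AND NOT t   — De Morgan
= NOT p AND NOT NOT NOT t AND NOT t   — double negation
= NOT p AND NOT t AND NOT t   — double negation
= NOT p AND NOT t   — simplify

NOT p AND NOT t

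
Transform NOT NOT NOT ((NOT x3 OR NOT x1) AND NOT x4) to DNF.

(x3 AND x1) OR x4

NOT NOT NOT ((NOT x3 OR NOT x1) AND NOT x4)
= NOT ((NOT x3 OR NOT x1) AND NOT x4)   [double negation]
= NOT (NOT x3 OR NOT x1) OR NOT NOT x4   [De Morgan]
= (NOT NOT x3 AND NOT NOT x1) OR NOT NOT x4   [De Morgan]
= (x3 AND NOT NOT x1) OR NOT NOT x4   [double negation]
= (x3 AND x1) OR NOT NOT x4   [double negation]
= (x3 AND x1) OR x4   [double negation]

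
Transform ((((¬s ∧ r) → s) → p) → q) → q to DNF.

(¬s ∧ r ∧ ¬q) ∨ (p ∧ ¬q) ∨ q

((((¬s ∧ r) → s) → p) → q) → q
= ¬((((¬s ∧ r) → s) → p) → q) ∨ q
= ¬(¬(((¬s ∧ r) → s) → p) ∨ q) ∨ q
= ¬(¬(¬((¬s ∧ r) → s) ∨ p) ∨ q) ∨ q
= ¬(¬(¬(¬(¬s ∧ r) ∨ s) ∨ p) ∨ q) ∨ q
= (¬¬(¬(¬(¬s ∧ r) ∨ s) ∨ p) ∧ ¬q) ∨ q
= ((¬(¬(¬s ∧ r) ∨ s) ∨ p) ∧ ¬q) ∨ q
= (((¬¬(¬s ∧ r) ∧ ¬s) ∨ p) ∧ ¬q) ∨ q
= (((¬s ∧ r ∧ ¬s) ∨ p) ∧ ¬q) ∨ q
= (¬s ∧ r ∧ ¬s ∧ ¬q) ∨ (p ∧ ¬q) ∨ q
= (¬s ∧ r ∧ ¬q) ∨ (p ∧ ¬q) ∨ q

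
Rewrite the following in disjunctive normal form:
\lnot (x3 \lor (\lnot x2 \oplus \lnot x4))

\lnot (x3 \lor (\lnot x2 \oplus \lnot x4))
≡ \lnot (x3 \lor (\lnot x2 \land \lnot \lnot x4) \lor (\lnot \lnot x2 \land \lnot x4))   (expand \oplus)
≡ \lnot x3 \land \lnot (\lnot x2 \land \lnot \lnot x4) \land \lnot (\lnot \lnot x2 \land \lnot x4)   (De Morgan)
≡ \lnot x3 \land (\lnot \lnot x2 \lor \lnot \lnot \lnot x4) \land \lnot (\lnot \lnot x2 \land \lnot x4)   (De Morgan)
≡ \lnot x3 \land (x2 \lor \lnot \lnot \lnot x4) \land \lnot (\lnot \lnot x2 \land \lnot x4)   (double negation)
≡ \lnot x3 \land (x2 \lor \lnot x4) \land \lnot (\lnot \lnot x2 \land \lnot x4)   (double negation)
≡ \lnot x3 \land (x2 \lor \lnot x4) \land (\lnot \lnot \lnot x2 \lor \lnot \lnot x4)   (De Morgan)
≡ \lnot x3 \land (x2 \lor \lnot x4) \land (\lnot x2 \lor \lnot \lnot x4)   (double negation)
≡ \lnot x3 \land (x2 \lor \lnot x4) \land (\lnot x2 \lor x4)   (double negation)
≡ (\lnot x3 \land x2 \land \lnot x2) \lor (\lnot x3 \land x2 \land x4) \lor (\lnot x3 \land \lnot x4 \land \lnot x2) \lor (\lnot x3 \land \lnot x4 \land x4)   (distribute \land over \lor)
≡ (\lnot x3 \land x2 \land x4) \lor (\lnot x3 \land \lnot x4 \land \lnot x2)   (simplify)

(\lnot x3 \land x2 \land x4) \lor (\lnot x3 \land \lnot x4 \land \lnot x2)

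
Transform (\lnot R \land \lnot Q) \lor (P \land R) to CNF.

(\lnot R \lor P) \land (\lnot Q \lor P) \land (\lnot Q \lor R)

(\lnot R \land \lnot Q) \lor (P \land R)
≡ (\lnot R \lor P) \land (\lnot R \lor R) \land (\lnot Q \lor P) \land (\lnot Q \lor R)
≡ (\lnot R \lor P) \land (\lnot Q \lor P) \land (\lnot Q \lor R)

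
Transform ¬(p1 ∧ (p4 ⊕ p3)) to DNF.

¬p1 ∨ (¬p4 ∧ ¬p3) ∨ (p3 ∧ p4)

¬(p1 ∧ (p4 ⊕ p3))
≡ ¬(p1 ∧ ((p4 ∧ ¬p3) ∨ (¬p4 ∧ p3)))   [expand ⊕]
≡ ¬p1 ∨ ¬((p4 ∧ ¬p3) ∨ (¬p4 ∧ p3))   [De Morgan]
≡ ¬p1 ∨ (¬(p4 ∧ ¬p3) ∧ ¬(¬p4 ∧ p3))   [De Morgan]
≡ ¬p1 ∨ ((¬p4 ∨ ¬¬p3) ∧ ¬(¬p4 ∧ p3))   [De Morgan]
≡ ¬p1 ∨ ((¬p4 ∨ p3) ∧ ¬(¬p4 ∧ p3))   [double negation]
≡ ¬p1 ∨ ((¬p4 ∨ p3) ∧ (¬¬p4 ∨ ¬p3))   [De Morgan]
≡ ¬p1 ∨ ((¬p4 ∨ p3) ∧ (p4 ∨ ¬p3))   [double negation]
≡ ¬p1 ∨ (¬p4 ∧ p4) ∨ (¬p4 ∧ ¬p3) ∨ (p3 ∧ p4) ∨ (p3 ∧ ¬p3)   [distribute ∧ over ∨]
≡ ¬p1 ∨ (¬p4 ∧ ¬p3) ∨ (p3 ∧ p4)   [simplify]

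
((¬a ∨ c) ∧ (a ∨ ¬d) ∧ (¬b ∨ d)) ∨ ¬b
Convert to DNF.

(c ∧ a ∧ d) ∨ ¬b

((¬a ∨ c) ∧ (a ∨ ¬d) ∧ (¬b ∨ d)) ∨ ¬b
≡ (¬a ∧ a ∧ ¬b) ∨ (¬a ∧ a ∧ d) ∨ (¬a ∧ ¬d ∧ ¬b) ∨ (¬a ∧ ¬d ∧ d) ∨ (c ∧ a ∧ ¬b) ∨ (c ∧ a ∧ d) ∨ (c ∧ ¬d ∧ ¬b) ∨ (c ∧ ¬d ∧ d) ∨ ¬b   [distribute ∧ over ∨]
≡ (c ∧ a ∧ d) ∨ ¬b   [simplify]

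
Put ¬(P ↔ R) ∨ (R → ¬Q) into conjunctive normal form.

¬R ∨ ¬P ∨ ¬Q

¬(P ↔ R) ∨ (R → ¬Q)
⇔ ¬((P → R) ∧ (R → P)) ∨ (R → ¬Q)   [eliminate ↔]
⇔ ¬((¬P ∨ R) ∧ (R → P)) ∨ (R → ¬Q)   [eliminate →]
⇔ ¬((¬P ∨ R) ∧ (¬R ∨ P)) ∨ (R → ¬Q)   [eliminate →]
⇔ ¬((¬P ∨ R) ∧ (¬R ∨ P)) ∨ ¬R ∨ ¬Q   [eliminate →]
⇔ ¬(¬P ∨ R) ∨ ¬(¬R ∨ P) ∨ ¬R ∨ ¬Q   [De Morgan]
⇔ ¬¬P ∧ ¬R ∨ ¬(¬R ∨ P) ∨ ¬R ∨ ¬Q   [De Morgan]
⇔ P ∧ ¬R ∨ ¬(¬R ∨ P) ∨ ¬R ∨ ¬Q   [double negation]
⇔ P ∧ ¬R ∨ ¬¬R ∧ ¬P ∨ ¬R ∨ ¬Q   [De Morgan]
⇔ P ∧ ¬R ∨ R ∧ ¬P ∨ ¬R ∨ ¬Q   [double negation]
⇔ (P ∨ R ∨ ¬R ∨ ¬Q) ∧ (P ∨ ¬P ∨ ¬R ∨ ¬Q) ∧ (¬R ∨ R ∨ ¬R ∨ ¬Q) ∧ (¬R ∨ ¬P ∨ ¬R ∨ ¬Q)   [distribute ∨ over ∧]
⇔ ¬R ∨ ¬P ∨ ¬Q   [simplify]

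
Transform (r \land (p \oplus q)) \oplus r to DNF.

(\lnot p \land \lnot q \land r) \lor (q \land p \land r)

(r \land (p \oplus q)) \oplus r
≡ (r \land (p \oplus q) \land \lnot r) \lor (\lnot (r \land (p \oplus q)) \land r)   [expand \oplus]
≡ (r \land ((p \land \lnot q) \lor (\lnot p \land q)) \land \lnot r) \lor (\lnot (r \land (p \oplus q)) \land r)   [expand \oplus]
≡ (r \land ((p \land \lnot q) \lor (\lnot p \land q)) \land \lnot r) \lor (\lnot (r \land ((p \land \lnot q) \lor (\lnot p \land q))) \land r)   [expand \oplus]
≡ (r \land ((p \land \lnot q) \lor (\lnot p \land q)) \land \lnot r) \lor ((\lnot r \lor \lnot ((p \land \lnot q) \lor (\lnot p \land q))) \land r)   [De Morgan]
≡ (r \land ((p \land \lnot q) \lor (\lnot p \land q)) \land \lnot r) \lor ((\lnot r \lor (\lnot (p \land \lnot q) \land \lnot (\lnot p \land q))) \land r)   [De Morgan]
≡ (r \land ((p \land \lnot q) \lor (\lnot p \land q)) \land \lnot r) \lor ((\lnot r \lor ((\lnot p \lor \lnot \lnot q) \land \lnot (\lnot p \land q))) \land r)   [De Morgan]
≡ (r \land ((p \land \lnot q) \lor (\lnot p \land q)) \land \lnot r) \lor ((\lnot r \lor ((\lnot p \lor q) \land \lnot (\lnot p \land q))) \land r)   [double negation]
≡ (r \land ((p \land \lnot q) \lor (\lnot p \land q)) \land \lnot r) \lor ((\lnot r \lor ((\lnot p \lor q) \land (\lnot \lnot p \lor \lnot q))) \land r)   [De Morgan]
≡ (r \land ((p \land \lnot q) \lor (\lnot p \land q)) \land \lnot r) \lor ((\lnot r \lor ((\lnot p \lor q) \land (p \lor \lnot q))) \land r)   [double negation]
≡ (r \land p \land \lnot q \land \lnot r) \lor (r \land \lnot p \land q \land \lnot r) \lor (\lnot r \land r) \lor (\lnot p \land p \land r) \lor (\lnot p \land \lnot q \land r) \lor (q \land p \land r) \lor (q \land \lnot q \land r)   [distribute \land over \lor]
≡ (\lnot p \land \lnot q \land r) \lor (q \land p \land r)   [simplify]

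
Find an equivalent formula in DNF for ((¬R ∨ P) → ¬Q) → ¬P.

(¬R ∧ Q) ∨ (P ∧ Q) ∨ ¬P

((¬R ∨ P) → ¬Q) → ¬P
= ¬((¬R ∨ P) → ¬Q) ∨ ¬P
= ¬(¬(¬R ∨ P) ∨ ¬Q) ∨ ¬P
= (¬¬(¬R ∨ P) ∧ ¬¬Q) ∨ ¬P
= ((¬R ∨ P) ∧ ¬¬Q) ∨ ¬P
= ((¬R ∨ P) ∧ Q) ∨ ¬P
= (¬R ∧ Q) ∨ (P ∧ Q) ∨ ¬P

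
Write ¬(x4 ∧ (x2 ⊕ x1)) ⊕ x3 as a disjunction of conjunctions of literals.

(¬x4 ∧ ¬x3) ∨ (¬x2 ∧ ¬x1 ∧ ¬x3) ∨ (x1 ∧ x2 ∧ ¬x3) ∨ (x4 ∧ x2 ∧ ¬x1 ∧ x3) ∨ (x4 ∧ ¬x2 ∧ x1 ∧ x3)

¬(x4 ∧ (x2 ⊕ x1)) ⊕ x3
⇔ (¬(x4 ∧ (x2 ⊕ x1)) ∧ ¬x3) ∨ (¬¬(x4 ∧ (x2 ⊕ x1)) ∧ x3)   [expand ⊕]
⇔ (¬(x4 ∧ ((x2 ∧ ¬x1) ∨ (¬x2 ∧ x1))) ∧ ¬x3) ∨ (¬¬(x4 ∧ (x2 ⊕ x1)) ∧ x3)   [expand ⊕]
⇔ (¬(x4 ∧ ((x2 ∧ ¬x1) ∨ (¬x2 ∧ x1))) ∧ ¬x3) ∨ (¬¬(x4 ∧ ((x2 ∧ ¬x1) ∨ (¬x2 ∧ x1))) ∧ x3)   [expand ⊕]
⇔ ((¬x4 ∨ ¬((x2 ∧ ¬x1) ∨ (¬x2 ∧ x1))) ∧ ¬x3) ∨ (¬¬(x4 ∧ ((x2 ∧ ¬x1) ∨ (¬x2 ∧ x1))) ∧ x3)   [De Morgan]
⇔ ((¬x4 ∨ (¬(x2 ∧ ¬x1) ∧ ¬(¬x2 ∧ x1))) ∧ ¬x3) ∨ (¬¬(x4 ∧ ((x2 ∧ ¬x1) ∨ (¬x2 ∧ x1))) ∧ x3)   [De Morgan]
⇔ ((¬x4 ∨ ((¬x2 ∨ ¬¬x1) ∧ ¬(¬x2 ∧ x1))) ∧ ¬x3) ∨ (¬¬(x4 ∧ ((x2 ∧ ¬x1) ∨ (¬x2 ∧ x1))) ∧ x3)   [De Morgan]
⇔ ((¬x4 ∨ ((¬x2 ∨ x1) ∧ ¬(¬x2 ∧ x1))) ∧ ¬x3) ∨ (¬¬(x4 ∧ ((x2 ∧ ¬x1) ∨ (¬x2 ∧ x1))) ∧ x3)   [double negation]
⇔ ((¬x4 ∨ ((¬x2 ∨ x1) ∧ (¬¬x2 ∨ ¬x1))) ∧ ¬x3) ∨ (¬¬(x4 ∧ ((x2 ∧ ¬x1) ∨ (¬x2 ∧ x1))) ∧ x3)   [De Morgan]
⇔ ((¬x4 ∨ ((¬x2 ∨ x1) ∧ (x2 ∨ ¬x1))) ∧ ¬x3) ∨ (¬¬(x4 ∧ ((x2 ∧ ¬x1) ∨ (¬x2 ∧ x1))) ∧ x3)   [double negation]
⇔ ((¬x4 ∨ ((¬x2 ∨ x1) ∧ (x2 ∨ ¬x1))) ∧ ¬x3) ∨ (x4 ∧ ((x2 ∧ ¬x1) ∨ (¬x2 ∧ x1)) ∧ x3)   [double negation]
⇔ (¬x4 ∧ ¬x3) ∨ (¬x2 ∧ x2 ∧ ¬x3) ∨ (¬x2 ∧ ¬x1 ∧ ¬x3) ∨ (x1 ∧ x2 ∧ ¬x3) ∨ (x1 ∧ ¬x1 ∧ ¬x3) ∨ (x4 ∧ x2 ∧ ¬x1 ∧ x3) ∨ (x4 ∧ ¬x2 ∧ x1 ∧ x3)   [distribute ∧ over ∨]
⇔ (¬x4 ∧ ¬x3) ∨ (¬x2 ∧ ¬x1 ∧ ¬x3) ∨ (x1 ∧ x2 ∧ ¬x3) ∨ (x4 ∧ x2 ∧ ¬x1 ∧ x3) ∨ (x4 ∧ ¬x2 ∧ x1 ∧ x3)   [simplify]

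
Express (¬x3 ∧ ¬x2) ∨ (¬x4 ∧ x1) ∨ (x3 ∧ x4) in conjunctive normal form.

(¬x3 ∨ x1 ∨ x4) ∧ (¬x2 ∨ ¬x4 ∨ x3) ∧ (¬x2 ∨ x1 ∨ x3) ∧ (¬x2 ∨ x1 ∨ x4)

(¬x3 ∧ ¬x2) ∨ (¬x4 ∧ x1) ∨ (x3 ∧ x4)
⇔ (¬x3 ∨ ¬x4 ∨ x3) ∧ (¬x3 ∨ ¬x4 ∨ x4) ∧ (¬x3 ∨ x1 ∨ x3) ∧ (¬x3 ∨ x1 ∨ x4) ∧ (¬x2 ∨ ¬x4 ∨ x3) ∧ (¬x2 ∨ ¬x4 ∨ x4) ∧ (¬x2 ∨ x1 ∨ x3) ∧ (¬x2 ∨ x1 ∨ x4)   [distribute ∨ over ∧]
⇔ (¬x3 ∨ x1 ∨ x4) ∧ (¬x2 ∨ ¬x4 ∨ x3) ∧ (¬x2 ∨ x1 ∨ x3) ∧ (¬x2 ∨ x1 ∨ x4)   [simplify]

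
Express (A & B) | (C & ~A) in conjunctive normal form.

(A | C) & (B | C) & (B | ~A)

(A & B) | (C & ~A)
≡ (A | C) & (A | ~A) & (B | C) & (B | ~A)   (distribute | over &)
≡ (A | C) & (B | C) & (B | ~A)   (simplify)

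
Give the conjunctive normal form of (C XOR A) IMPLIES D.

(NOT C OR A OR D) AND (NOT A OR C OR D)

(C XOR A) IMPLIES D
≡ NOT (C XOR A) OR D   (eliminate IMPLIES)
≡ NOT ((C OR A) AND NOT (C AND A)) OR D   (expand XOR)
≡ NOT (C OR A) OR NOT NOT (C AND A) OR D   (De Morgan)
≡ (NOT C AND NOT A) OR NOT NOT (C AND A) OR D   (De Morgan)
≡ (NOT C AND NOT A) OR (C AND A) OR D   (double negation)
≡ (NOT C OR C OR D) AND (NOT C OR A OR D) AND (NOT A OR C OR D) AND (NOT A OR A OR D)   (distribute OR over AND)
≡ (NOT C OR A OR D) AND (NOT A OR C OR D)   (simplify)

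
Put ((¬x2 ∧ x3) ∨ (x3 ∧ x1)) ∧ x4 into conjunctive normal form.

((¬x2 ∧ x3) ∨ (x3 ∧ x1)) ∧ x4
≡ (¬x2 ∨ x3) ∧ (¬x2 ∨ x1) ∧ (x3 ∨ x3) ∧ (x3 ∨ x1) ∧ x4
≡ (¬x2 ∨ x1) ∧ x3 ∧ x4

(¬x2 ∨ x1) ∧ x3 ∧ x4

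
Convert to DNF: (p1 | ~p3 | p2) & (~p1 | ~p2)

(p1 & ~p2) | (~p3 & ~p1) | (~p3 & ~p2) | (p2 & ~p1)

(p1 | ~p3 | p2) & (~p1 | ~p2)
= (p1 & ~p1) | (p1 & ~p2) | (~p3 & ~p1) | (~p3 & ~p2) | (p2 & ~p1) | (p2 & ~p2)   (distribute & over |)
= (p1 & ~p2) | (~p3 & ~p1) | (~p3 & ~p2) | (p2 & ~p1)   (simplify)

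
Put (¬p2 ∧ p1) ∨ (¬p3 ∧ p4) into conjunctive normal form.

(¬p2 ∧ p1) ∨ (¬p3 ∧ p4)
≡ (¬p2 ∨ ¬p3) ∧ (¬p2 ∨ p4) ∧ (p1 ∨ ¬p3) ∧ (p1 ∨ p4)   — distribute ∨ over ∧

(¬p2 ∨ ¬p3) ∧ (¬p2 ∨ p4) ∧ (p1 ∨ ¬p3) ∧ (p1 ∨ p4)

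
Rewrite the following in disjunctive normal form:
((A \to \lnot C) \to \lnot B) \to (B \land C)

(\lnot A \land B) \lor (\lnot C \land B) \lor (B \land C)

((A \to \lnot C) \to \lnot B) \to (B \land C)
≡ \lnot ((A \to \lnot C) \to \lnot B) \lor (B \land C)   [eliminate \to]
≡ \lnot (\lnot (A \to \lnot C) \lor \lnot B) \lor (B \land C)   [eliminate \to]
≡ \lnot (\lnot (\lnot A \lor \lnot C) \lor \lnot B) \lor (B \land C)   [eliminate \to]
≡ (\lnot \lnot (\lnot A \lor \lnot C) \land \lnot \lnot B) \lor (B \land C)   [De Morgan]
≡ ((\lnot A \lor \lnot C) \land \lnot \lnot B) \lor (B \land C)   [double negation]
≡ ((\lnot A \lor \lnot C) \land B) \lor (B \land C)   [double negation]
≡ (\lnot A \land B) \lor (\lnot C \land B) \lor (B \land C)   [distribute \land over \lor]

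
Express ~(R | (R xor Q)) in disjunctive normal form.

~R & ~Q

~(R | (R xor Q))
⇔ ~(R | (R & ~Q) | (~R & Q))   — expand xor
⇔ ~R & ~(R & ~Q) & ~(~R & Q)   — De Morgan
⇔ ~R & (~R | ~~Q) & ~(~R & Q)   — De Morgan
⇔ ~R & (~R | Q) & ~(~R & Q)   — double negation
⇔ ~R & (~R | Q) & (~~R | ~Q)   — De Morgan
⇔ ~R & (~R | Q) & (R | ~Q)   — double negation
⇔ (~R & ~R & R) | (~R & ~R & ~Q) | (~R & Q & R) | (~R & Q & ~Q)   — distribute & over |
⇔ ~R & ~Q   — simplify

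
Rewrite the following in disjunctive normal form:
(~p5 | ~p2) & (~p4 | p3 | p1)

(~p5 | ~p2) & (~p4 | p3 | p1)
= (~p5 & ~p4) | (~p5 & p3) | (~p5 & p1) | (~p2 & ~p4) | (~p2 & p3) | (~p2 & p1)   — distribute & over |

(~p5 & ~p4) | (~p5 & p3) | (~p5 & p1) | (~p2 & ~p4) | (~p2 & p3) | (~p2 & p1)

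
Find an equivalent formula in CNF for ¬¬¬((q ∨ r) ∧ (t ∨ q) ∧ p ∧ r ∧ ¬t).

¬q ∨ ¬p ∨ ¬r ∨ t

¬¬¬((q ∨ r) ∧ (t ∨ q) ∧ p ∧ r ∧ ¬t)
≡ ¬((q ∨ r) ∧ (t ∨ q) ∧ p ∧ r ∧ ¬t)   (double negation)
≡ ¬(q ∨ r) ∨ ¬(t ∨ q) ∨ ¬p ∨ ¬r ∨ ¬¬t   (De Morgan)
≡ (¬q ∧ ¬r) ∨ ¬(t ∨ q) ∨ ¬p ∨ ¬r ∨ ¬¬t   (De Morgan)
≡ (¬q ∧ ¬r) ∨ (¬t ∧ ¬q) ∨ ¬p ∨ ¬r ∨ ¬¬t   (De Morgan)
≡ (¬q ∧ ¬r) ∨ (¬t ∧ ¬q) ∨ ¬p ∨ ¬r ∨ t   (double negation)
≡ (¬q ∨ ¬t ∨ ¬p ∨ ¬r ∨ t) ∧ (¬q ∨ ¬q ∨ ¬p ∨ ¬r ∨ t) ∧ (¬r ∨ ¬t ∨ ¬p ∨ ¬r ∨ t) ∧ (¬r ∨ ¬q ∨ ¬p ∨ ¬r ∨ t)   (distribute ∨ over ∧)
≡ ¬q ∨ ¬p ∨ ¬r ∨ t   (simplify)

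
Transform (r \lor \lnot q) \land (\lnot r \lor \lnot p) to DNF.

(r \lor \lnot q) \land (\lnot r \lor \lnot p)
⇔ (r \land \lnot r) \lor (r \land \lnot p) \lor (\lnot q \land \lnot r) \lor (\lnot q \land \lnot p)   [distribute \land over \lor]
⇔ (r \land \lnot p) \lor (\lnot q \land \lnot r) \lor (\lnot q \land \lnot p)   [simplify]

(r \land \lnot p) \lor (\lnot q \land \lnot r) \lor (\lnot q \land \lnot p)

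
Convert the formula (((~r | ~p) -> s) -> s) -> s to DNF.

(r & p & ~s) | s

(((~r | ~p) -> s) -> s) -> s
= ~(((~r | ~p) -> s) -> s) | s   [eliminate ->]
= ~(~((~r | ~p) -> s) | s) | s   [eliminate ->]
= ~(~(~(~r | ~p) | s) | s) | s   [eliminate ->]
= (~~(~(~r | ~p) | s) & ~s) | s   [De Morgan]
= ((~(~r | ~p) | s) & ~s) | s   [double negation]
= (((~~r & ~~p) | s) & ~s) | s   [De Morgan]
= (((r & ~~p) | s) & ~s) | s   [double negation]
= (((r & p) | s) & ~s) | s   [double negation]
= (r & p & ~s) | (s & ~s) | s   [distribute & over |]
= (r & p & ~s) | s   [simplify]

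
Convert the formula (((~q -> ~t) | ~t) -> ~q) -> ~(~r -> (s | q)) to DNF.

(((~q -> ~t) | ~t) -> ~q) -> ~(~r -> (s | q))
≡ ~(((~q -> ~t) | ~t) -> ~q) | ~(~r -> (s | q))   — eliminate ->
≡ ~(~((~q -> ~t) | ~t) | ~q) | ~(~r -> (s | q))   — eliminate ->
≡ ~(~(~~q | ~t | ~t) | ~q) | ~(~r -> (s | q))   — eliminate ->
≡ ~(~(~~q | ~t | ~t) | ~q) | ~(~~r | s | q)   — eliminate ->
≡ (~~(~~q | ~t | ~t) & ~~q) | ~(~~r | s | q)   — De Morgan
≡ ((~~q | ~t | ~t) & ~~q) | ~(~~r | s | q)   — double negation
≡ ((q | ~t | ~t) & ~~q) | ~(~~r | s | q)   — double negation
≡ ((q | ~t | ~t) & q) | ~(~~r | s | q)   — double negation
≡ ((q | ~t | ~t) & q) | (~~~r & ~s & ~q)   — De Morgan
≡ ((q | ~t | ~t) & q) | (~r & ~s & ~q)   — double negation
≡ (q & q) | (~t & q) | (~t & q) | (~r & ~s & ~q)   — distribute & over |
≡ q | (~r & ~s & ~q)   — simplify

q | (~r & ~s & ~q)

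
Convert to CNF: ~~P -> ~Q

~P | ~Q

~~P -> ~Q
≡ ~~~P | ~Q   [eliminate ->]
≡ ~P | ~Q   [double negation]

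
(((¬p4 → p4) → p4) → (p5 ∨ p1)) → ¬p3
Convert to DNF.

(¬p4 ∧ ¬p5 ∧ ¬p1) ∨ (p4 ∧ ¬p5 ∧ ¬p1) ∨ ¬p3

(((¬p4 → p4) → p4) → (p5 ∨ p1)) → ¬p3
≡ ¬(((¬p4 → p4) → p4) → (p5 ∨ p1)) ∨ ¬p3   [eliminate →]
≡ ¬(¬((¬p4 → p4) → p4) ∨ p5 ∨ p1) ∨ ¬p3   [eliminate →]
≡ ¬(¬(¬(¬p4 → p4) ∨ p4) ∨ p5 ∨ p1) ∨ ¬p3   [eliminate →]
≡ ¬(¬(¬(¬¬p4 ∨ p4) ∨ p4) ∨ p5 ∨ p1) ∨ ¬p3   [eliminate →]
≡ (¬¬(¬(¬¬p4 ∨ p4) ∨ p4) ∧ ¬p5 ∧ ¬p1) ∨ ¬p3   [De Morgan]
≡ ((¬(¬¬p4 ∨ p4) ∨ p4) ∧ ¬p5 ∧ ¬p1) ∨ ¬p3   [double negation]
≡ (((¬¬¬p4 ∧ ¬p4) ∨ p4) ∧ ¬p5 ∧ ¬p1) ∨ ¬p3   [De Morgan]
≡ (((¬p4 ∧ ¬p4) ∨ p4) ∧ ¬p5 ∧ ¬p1) ∨ ¬p3   [double negation]
≡ (¬p4 ∧ ¬p4 ∧ ¬p5 ∧ ¬p1) ∨ (p4 ∧ ¬p5 ∧ ¬p1) ∨ ¬p3   [distribute ∧ over ∨]
≡ (¬p4 ∧ ¬p5 ∧ ¬p1) ∨ (p4 ∧ ¬p5 ∧ ¬p1) ∨ ¬p3   [simplify]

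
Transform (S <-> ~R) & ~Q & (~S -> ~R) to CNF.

(S <-> ~R) & ~Q & (~S -> ~R)
⇔ (S -> ~R) & (~R -> S) & ~Q & (~S -> ~R)   — eliminate <->
⇔ (~S | ~R) & (~R -> S) & ~Q & (~S -> ~R)   — eliminate ->
⇔ (~S | ~R) & (~~R | S) & ~Q & (~S -> ~R)   — eliminate ->
⇔ (~S | ~R) & (~~R | S) & ~Q & (~~S | ~R)   — eliminate ->
⇔ (~S | ~R) & (R | S) & ~Q & (~~S | ~R)   — double negation
⇔ (~S | ~R) & (R | S) & ~Q & (S | ~R)   — double negation

(~S | ~R) & (R | S) & ~Q & (S | ~R)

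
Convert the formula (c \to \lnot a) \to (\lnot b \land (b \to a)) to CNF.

(c \lor \lnot b) \land (a \lor \lnot b)

(c \to \lnot a) \to (\lnot b \land (b \to a))
= \lnot (c \to \lnot a) \lor (\lnot b \land (b \to a))   [eliminate \to]
= \lnot (\lnot c \lor \lnot a) \lor (\lnot b \land (b \to a))   [eliminate \to]
= \lnot (\lnot c \lor \lnot a) \lor (\lnot b \land (\lnot b \lor a))   [eliminate \to]
= (\lnot \lnot c \land \lnot \lnot a) \lor (\lnot b \land (\lnot b \lor a))   [De Morgan]
= (c \land \lnot \lnot a) \lor (\lnot b \land (\lnot b \lor a))   [double negation]
= (c \land a) \lor (\lnot b \land (\lnot b \lor a))   [double negation]
= (c \lor \lnot b) \land (c \lor \lnot b \lor a) \land (a \lor \lnot b) \land (a \lor \lnot b \lor a)   [distribute \lor over \land]
= (c \lor \lnot b) \land (a \lor \lnot b)   [simplify]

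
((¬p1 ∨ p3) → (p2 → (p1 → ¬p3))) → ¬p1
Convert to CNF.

((¬p1 ∨ p3) → (p2 → (p1 → ¬p3))) → ¬p1
⇔ ¬((¬p1 ∨ p3) → (p2 → (p1 → ¬p3))) ∨ ¬p1
⇔ ¬(¬(¬p1 ∨ p3) ∨ (p2 → (p1 → ¬p3))) ∨ ¬p1
⇔ ¬(¬(¬p1 ∨ p3) ∨ ¬p2 ∨ (p1 → ¬p3)) ∨ ¬p1
⇔ ¬(¬(¬p1 ∨ p3) ∨ ¬p2 ∨ ¬p1 ∨ ¬p3) ∨ ¬p1
⇔ (¬¬(¬p1 ∨ p3) ∧ ¬¬p2 ∧ ¬¬p1 ∧ ¬¬p3) ∨ ¬p1
⇔ ((¬p1 ∨ p3) ∧ ¬¬p2 ∧ ¬¬p1 ∧ ¬¬p3) ∨ ¬p1
⇔ ((¬p1 ∨ p3) ∧ p2 ∧ ¬¬p1 ∧ ¬¬p3) ∨ ¬p1
⇔ ((¬p1 ∨ p3) ∧ p2 ∧ p1 ∧ ¬¬p3) ∨ ¬p1
⇔ ((¬p1 ∨ p3) ∧ p2 ∧ p1 ∧ p3) ∨ ¬p1
⇔ (¬p1 ∨ p3 ∨ ¬p1) ∧ (p2 ∨ ¬p1) ∧ (p1 ∨ ¬p1) ∧ (p3 ∨ ¬p1)
⇔ (¬p1 ∨ p3) ∧ (p2 ∨ ¬p1)

(¬p1 ∨ p3) ∧ (p2 ∨ ¬p1)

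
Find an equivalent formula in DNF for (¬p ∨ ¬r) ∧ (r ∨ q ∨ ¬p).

¬p ∨ (¬r ∧ q)

(¬p ∨ ¬r) ∧ (r ∨ q ∨ ¬p)
≡ (¬p ∧ r) ∨ (¬p ∧ q) ∨ (¬p ∧ ¬p) ∨ (¬r ∧ r) ∨ (¬r ∧ q) ∨ (¬r ∧ ¬p)   [distribute ∧ over ∨]
≡ ¬p ∨ (¬r ∧ q)   [simplify]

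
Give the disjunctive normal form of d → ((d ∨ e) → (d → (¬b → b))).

d → ((d ∨ e) → (d → (¬b → b)))
≡ ¬d ∨ ((d ∨ e) → (d → (¬b → b)))   [eliminate →]
≡ ¬d ∨ ¬(d ∨ e) ∨ (d → (¬b → b))   [eliminate →]
≡ ¬d ∨ ¬(d ∨ e) ∨ ¬d ∨ (¬b → b)   [eliminate →]
≡ ¬d ∨ ¬(d ∨ e) ∨ ¬d ∨ ¬¬b ∨ b   [eliminate →]
≡ ¬d ∨ (¬d ∧ ¬e) ∨ ¬d ∨ ¬¬b ∨ b   [De Morgan]
≡ ¬d ∨ (¬d ∧ ¬e) ∨ ¬d ∨ b ∨ b   [double negation]
≡ ¬d ∨ b   [simplify]

¬d ∨ b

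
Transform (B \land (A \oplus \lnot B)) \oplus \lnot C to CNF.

(B \lor \lnot C) \land (A \lor \lnot B \lor \lnot C) \land (\lnot B \lor \lnot A \lor C)

(B \land (A \oplus \lnot B)) \oplus \lnot C
= ((B \land (A \oplus \lnot B)) \lor \lnot C) \land \lnot (B \land (A \oplus \lnot B) \land \lnot C)   [expand \oplus]
= ((B \land (A \lor \lnot B) \land \lnot (A \land \lnot B)) \lor \lnot C) \land \lnot (B \land (A \oplus \lnot B) \land \lnot C)   [expand \oplus]
= ((B \land (A \lor \lnot B) \land \lnot (A \land \lnot B)) \lor \lnot C) \land \lnot (B \land (A \lor \lnot B) \land \lnot (A \land \lnot B) \land \lnot C)   [expand \oplus]
= ((B \land (A \lor \lnot B) \land (\lnot A \lor \lnot \lnot B)) \lor \lnot C) \land \lnot (B \land (A \lor \lnot B) \land \lnot (A \land \lnot B) \land \lnot C)   [De Morgan]
= ((B \land (A \lor \lnot B) \land (\lnot A \lor B)) \lor \lnot C) \land \lnot (B \land (A \lor \lnot B) \land \lnot (A \land \lnot B) \land \lnot C)   [double negation]
= ((B \land (A \lor \lnot B) \land (\lnot A \lor B)) \lor \lnot C) \land (\lnot B \lor \lnot (A \lor \lnot B) \lor \lnot \lnot (A \land \lnot B) \lor \lnot \lnot C)   [De Morgan]
= ((B \land (A \lor \lnot B) \land (\lnot A \lor B)) \lor \lnot C) \land (\lnot B \lor (\lnot A \land \lnot \lnot B) \lor \lnot \lnot (A \land \lnot B) \lor \lnot \lnot C)   [De Morgan]
= ((B \land (A \lor \lnot B) \land (\lnot A \lor B)) \lor \lnot C) \land (\lnot B \lor (\lnot A \land B) \lor \lnot \lnot (A \land \lnot B) \lor \lnot \lnot C)   [double negation]
= ((B \land (A \lor \lnot B) \land (\lnot A \lor B)) \lor \lnot C) \land (\lnot B \lor (\lnot A \land B) \lor (A \land \lnot B) \lor \lnot \lnot C)   [double negation]
= ((B \land (A \lor \lnot B) \land (\lnot A \lor B)) \lor \lnot C) \land (\lnot B \lor (\lnot A \land B) \lor (A \land \lnot B) \lor C)   [double negation]
= (B \lor \lnot C) \land (A \lor \lnot B \lor \lnot C) \land (\lnot A \lor B \lor \lnot C) \land (\lnot B \lor \lnot A \lor A \lor C) \land (\lnot B \lor \lnot A \lor \lnot B \lor C) \land (\lnot B \lor B \lor A \lor C) \land (\lnot B \lor B \lor \lnot B \lor C)   [distribute \lor over \land]
= (B \lor \lnot C) \land (A \lor \lnot B \lor \lnot C) \land (\lnot B \lor \lnot A \lor C)   [simplify]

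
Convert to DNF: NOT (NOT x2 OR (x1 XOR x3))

(x2 AND NOT x1 AND NOT x3) OR (x2 AND x3 AND x1)

NOT (NOT x2 OR (x1 XOR x3))
= NOT (NOT x2 OR (x1 AND NOT x3) OR (NOT x1 AND x3))   [expand XOR]
= NOT NOT x2 AND NOT (x1 AND NOT x3) AND NOT (NOT x1 AND x3)   [De Morgan]
= x2 AND NOT (x1 AND NOT x3) AND NOT (NOT x1 AND x3)   [double negation]
= x2 AND (NOT x1 OR NOT NOT x3) AND NOT (NOT x1 AND x3)   [De Morgan]
= x2 AND (NOT x1 OR x3) AND NOT (NOT x1 AND x3)   [double negation]
= x2 AND (NOT x1 OR x3) AND (NOT NOT x1 OR NOT x3)   [De Morgan]
= x2 AND (NOT x1 OR x3) AND (x1 OR NOT x3)   [double negation]
= (x2 AND NOT x1 AND x1) OR (x2 AND NOT x1 AND NOT x3) OR (x2 AND x3 AND x1) OR (x2 AND x3 AND NOT x3)   [distribute AND over OR]
= (x2 AND NOT x1 AND NOT x3) OR (x2 AND x3 AND x1)   [simplify]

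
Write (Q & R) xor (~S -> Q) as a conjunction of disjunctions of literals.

(Q & R) xor (~S -> Q)
≡ ((Q & R) | (~S -> Q)) & ~(Q & R & (~S -> Q))   — expand xor
≡ ((Q & R) | ~~S | Q) & ~(Q & R & (~S -> Q))   — eliminate ->
≡ ((Q & R) | ~~S | Q) & ~(Q & R & (~~S | Q))   — eliminate ->
≡ ((Q & R) | S | Q) & ~(Q & R & (~~S | Q))   — double negation
≡ ((Q & R) | S | Q) & (~Q | ~R | ~(~~S | Q))   — De Morgan
≡ ((Q & R) | S | Q) & (~Q | ~R | (~~~S & ~Q))   — De Morgan
≡ ((Q & R) | S | Q) & (~Q | ~R | (~S & ~Q))   — double negation
≡ (Q | S | Q) & (R | S | Q) & (~Q | ~R | ~S) & (~Q | ~R | ~Q)   — distribute | over &
≡ (Q | S) & (~Q | ~R)   — simplify

(Q | S) & (~Q | ~R)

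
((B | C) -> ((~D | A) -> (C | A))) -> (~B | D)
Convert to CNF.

((B | C) -> ((~D | A) -> (C | A))) -> (~B | D)
⇔ ~((B | C) -> ((~D | A) -> (C | A))) | ~B | D   [eliminate ->]
⇔ ~(~(B | C) | ((~D | A) -> (C | A))) | ~B | D   [eliminate ->]
⇔ ~(~(B | C) | ~(~D | A) | C | A) | ~B | D   [eliminate ->]
⇔ (~~(B | C) & ~~(~D | A) & ~C & ~A) | ~B | D   [De Morgan]
⇔ ((B | C) & ~~(~D | A) & ~C & ~A) | ~B | D   [double negation]
⇔ ((B | C) & (~D | A) & ~C & ~A) | ~B | D   [double negation]
⇔ (B | C | ~B | D) & (~D | A | ~B | D) & (~C | ~B | D) & (~A | ~B | D)   [distribute | over &]
⇔ (~C | ~B | D) & (~A | ~B | D)   [simplify]

(~C | ~B | D) & (~A | ~B | D)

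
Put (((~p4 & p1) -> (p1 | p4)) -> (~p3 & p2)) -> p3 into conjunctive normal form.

(((~p4 & p1) -> (p1 | p4)) -> (~p3 & p2)) -> p3
≡ ~(((~p4 & p1) -> (p1 | p4)) -> (~p3 & p2)) | p3
≡ ~(~((~p4 & p1) -> (p1 | p4)) | (~p3 & p2)) | p3
≡ ~(~(~(~p4 & p1) | p1 | p4) | (~p3 & p2)) | p3
≡ (~~(~(~p4 & p1) | p1 | p4) & ~(~p3 & p2)) | p3
≡ ((~(~p4 & p1) | p1 | p4) & ~(~p3 & p2)) | p3
≡ ((~~p4 | ~p1 | p1 | p4) & ~(~p3 & p2)) | p3
≡ ((p4 | ~p1 | p1 | p4) & ~(~p3 & p2)) | p3
≡ ((p4 | ~p1 | p1 | p4) & (~~p3 | ~p2)) | p3
≡ ((p4 | ~p1 | p1 | p4) & (p3 | ~p2)) | p3
≡ (p4 | ~p1 | p1 | p4 | p3) & (p3 | ~p2 | p3)
≡ p3 | ~p2

p3 | ~p2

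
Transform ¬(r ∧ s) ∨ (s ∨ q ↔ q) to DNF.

¬r ∨ ¬s ∨ q

¬(r ∧ s) ∨ (s ∨ q ↔ q)
⇔ ¬(r ∧ s) ∨ (s ∨ q → q) ∧ (q → s ∨ q)   [eliminate ↔]
⇔ ¬(r ∧ s) ∨ (¬(s ∨ q) ∨ q) ∧ (q → s ∨ q)   [eliminate →]
⇔ ¬(r ∧ s) ∨ (¬(s ∨ q) ∨ q) ∧ (¬q ∨ s ∨ q)   [eliminate →]
⇔ ¬r ∨ ¬s ∨ (¬(s ∨ q) ∨ q) ∧ (¬q ∨ s ∨ q)   [De Morgan]
⇔ ¬r ∨ ¬s ∨ (¬s ∧ ¬q ∨ q) ∧ (¬q ∨ s ∨ q)   [De Morgan]
⇔ ¬r ∨ ¬s ∨ ¬s ∧ ¬q ∧ ¬q ∨ ¬s ∧ ¬q ∧ s ∨ ¬s ∧ ¬q ∧ q ∨ q ∧ ¬q ∨ q ∧ s ∨ q ∧ q   [distribute ∧ over ∨]
⇔ ¬r ∨ ¬s ∨ q   [simplify]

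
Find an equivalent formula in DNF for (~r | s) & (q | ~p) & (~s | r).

(~r & q & ~s) | (~r & ~p & ~s) | (s & q & r) | (s & ~p & r)

(~r | s) & (q | ~p) & (~s | r)
⇔ (~r & q & ~s) | (~r & q & r) | (~r & ~p & ~s) | (~r & ~p & r) | (s & q & ~s) | (s & q & r) | (s & ~p & ~s) | (s & ~p & r)   [distribute & over |]
⇔ (~r & q & ~s) | (~r & ~p & ~s) | (s & q & r) | (s & ~p & r)   [simplify]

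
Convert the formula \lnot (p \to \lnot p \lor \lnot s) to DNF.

\lnot (p \to \lnot p \lor \lnot s)
= \lnot (\lnot p \lor \lnot p \lor \lnot s)   [eliminate \to]
= \lnot \lnot p \land \lnot \lnot p \land \lnot \lnot s   [De Morgan]
= p \land \lnot \lnot p \land \lnot \lnot s   [double negation]
= p \land p \land \lnot \lnot s   [double negation]
= p \land p \land s   [double negation]
= p \land s   [simplify]

p \land s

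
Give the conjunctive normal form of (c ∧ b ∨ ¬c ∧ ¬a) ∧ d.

(c ∨ ¬a) ∧ (b ∨ ¬c) ∧ (b ∨ ¬a) ∧ d

(c ∧ b ∨ ¬c ∧ ¬a) ∧ d
⇔ (c ∨ ¬c) ∧ (c ∨ ¬a) ∧ (b ∨ ¬c) ∧ (b ∨ ¬a) ∧ d   (distribute ∨ over ∧)
⇔ (c ∨ ¬a) ∧ (b ∨ ¬c) ∧ (b ∨ ¬a) ∧ d   (simplify)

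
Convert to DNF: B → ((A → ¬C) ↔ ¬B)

¬B ∨ (A ∧ C ∧ B)

B → ((A → ¬C) ↔ ¬B)
≡ ¬B ∨ ((A → ¬C) ↔ ¬B)   [eliminate →]
≡ ¬B ∨ (((A → ¬C) → ¬B) ∧ (¬B → (A → ¬C)))   [eliminate ↔]
≡ ¬B ∨ ((¬(A → ¬C) ∨ ¬B) ∧ (¬B → (A → ¬C)))   [eliminate →]
≡ ¬B ∨ ((¬(¬A ∨ ¬C) ∨ ¬B) ∧ (¬B → (A → ¬C)))   [eliminate →]
≡ ¬B ∨ ((¬(¬A ∨ ¬C) ∨ ¬B) ∧ (¬¬B ∨ (A → ¬C)))   [eliminate →]
≡ ¬B ∨ ((¬(¬A ∨ ¬C) ∨ ¬B) ∧ (¬¬B ∨ ¬A ∨ ¬C))   [eliminate →]
≡ ¬B ∨ (((¬¬A ∧ ¬¬C) ∨ ¬B) ∧ (¬¬B ∨ ¬A ∨ ¬C))   [De Morgan]
≡ ¬B ∨ (((A ∧ ¬¬C) ∨ ¬B) ∧ (¬¬B ∨ ¬A ∨ ¬C))   [double negation]
≡ ¬B ∨ (((A ∧ C) ∨ ¬B) ∧ (¬¬B ∨ ¬A ∨ ¬C))   [double negation]
≡ ¬B ∨ (((A ∧ C) ∨ ¬B) ∧ (B ∨ ¬A ∨ ¬C))   [double negation]
≡ ¬B ∨ (A ∧ C ∧ B) ∨ (A ∧ C ∧ ¬A) ∨ (A ∧ C ∧ ¬C) ∨ (¬B ∧ B) ∨ (¬B ∧ ¬A) ∨ (¬B ∧ ¬C)   [distribute ∧ over ∨]
≡ ¬B ∨ (A ∧ C ∧ B)   [simplify]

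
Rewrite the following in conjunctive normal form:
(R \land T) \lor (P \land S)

(R \lor P) \land (R \lor S) \land (T \lor P) \land (T \lor S)

(R \land T) \lor (P \land S)
≡ (R \lor P) \land (R \lor S) \land (T \lor P) \land (T \lor S)   [distribute \lor over \land]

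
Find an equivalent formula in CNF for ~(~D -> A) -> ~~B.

D | A | B

~(~D -> A) -> ~~B
⇔ ~~(~D -> A) | ~~B   [eliminate ->]
⇔ ~~(~~D | A) | ~~B   [eliminate ->]
⇔ ~~D | A | ~~B   [double negation]
⇔ D | A | ~~B   [double negation]
⇔ D | A | B   [double negation]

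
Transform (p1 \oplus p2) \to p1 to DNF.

(\lnot p1 \land \lnot p2) \lor p1

(p1 \oplus p2) \to p1
≡ \lnot (p1 \oplus p2) \lor p1   (eliminate \to)
≡ \lnot ((p1 \land \lnot p2) \lor (\lnot p1 \land p2)) \lor p1   (expand \oplus)
≡ (\lnot (p1 \land \lnot p2) \land \lnot (\lnot p1 \land p2)) \lor p1   (De Morgan)
≡ ((\lnot p1 \lor \lnot \lnot p2) \land \lnot (\lnot p1 \land p2)) \lor p1   (De Morgan)
≡ ((\lnot p1 \lor p2) \land \lnot (\lnot p1 \land p2)) \lor p1   (double negation)
≡ ((\lnot p1 \lor p2) \land (\lnot \lnot p1 \lor \lnot p2)) \lor p1   (De Morgan)
≡ ((\lnot p1 \lor p2) \land (p1 \lor \lnot p2)) \lor p1   (double negation)
≡ (\lnot p1 \land p1) \lor (\lnot p1 \land \lnot p2) \lor (p2 \land p1) \lor (p2 \land \lnot p2) \lor p1   (distribute \land over \lor)
≡ (\lnot p1 \land \lnot p2) \lor p1   (simplify)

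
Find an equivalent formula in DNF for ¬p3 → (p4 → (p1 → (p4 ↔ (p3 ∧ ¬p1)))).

p3 ∨ ¬p4 ∨ ¬p1

¬p3 → (p4 → (p1 → (p4 ↔ (p3 ∧ ¬p1))))
⇔ ¬¬p3 ∨ (p4 → (p1 → (p4 ↔ (p3 ∧ ¬p1))))   (eliminate →)
⇔ ¬¬p3 ∨ ¬p4 ∨ (p1 → (p4 ↔ (p3 ∧ ¬p1)))   (eliminate →)
⇔ ¬¬p3 ∨ ¬p4 ∨ ¬p1 ∨ (p4 ↔ (p3 ∧ ¬p1))   (eliminate →)
⇔ ¬¬p3 ∨ ¬p4 ∨ ¬p1 ∨ ((p4 → (p3 ∧ ¬p1)) ∧ ((p3 ∧ ¬p1) → p4))   (eliminate ↔)
⇔ ¬¬p3 ∨ ¬p4 ∨ ¬p1 ∨ ((¬p4 ∨ (p3 ∧ ¬p1)) ∧ ((p3 ∧ ¬p1) → p4))   (eliminate →)
⇔ ¬¬p3 ∨ ¬p4 ∨ ¬p1 ∨ ((¬p4 ∨ (p3 ∧ ¬p1)) ∧ (¬(p3 ∧ ¬p1) ∨ p4))   (eliminate →)
⇔ p3 ∨ ¬p4 ∨ ¬p1 ∨ ((¬p4 ∨ (p3 ∧ ¬p1)) ∧ (¬(p3 ∧ ¬p1) ∨ p4))   (double negation)
⇔ p3 ∨ ¬p4 ∨ ¬p1 ∨ ((¬p4 ∨ (p3 ∧ ¬p1)) ∧ (¬p3 ∨ ¬¬p1 ∨ p4))   (De Morgan)
⇔ p3 ∨ ¬p4 ∨ ¬p1 ∨ ((¬p4 ∨ (p3 ∧ ¬p1)) ∧ (¬p3 ∨ p1 ∨ p4))   (double negation)
⇔ p3 ∨ ¬p4 ∨ ¬p1 ∨ (¬p4 ∧ ¬p3) ∨ (¬p4 ∧ p1) ∨ (¬p4 ∧ p4) ∨ (p3 ∧ ¬p1 ∧ ¬p3) ∨ (p3 ∧ ¬p1 ∧ p1) ∨ (p3 ∧ ¬p1 ∧ p4)   (distribute ∧ over ∨)
⇔ p3 ∨ ¬p4 ∨ ¬p1   (simplify)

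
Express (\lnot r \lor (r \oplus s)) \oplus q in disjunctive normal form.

(\lnot r \land \lnot q) \lor (r \land \lnot s \land \lnot q) \lor (r \land s \land q)

(\lnot r \lor (r \oplus s)) \oplus q
= ((\lnot r \lor (r \oplus s)) \land \lnot q) \lor (\lnot (\lnot r \lor (r \oplus s)) \land q)   (expand \oplus)
= ((\lnot r \lor (r \land \lnot s) \lor (\lnot r \land s)) \land \lnot q) \lor (\lnot (\lnot r \lor (r \oplus s)) \land q)   (expand \oplus)
= ((\lnot r \lor (r \land \lnot s) \lor (\lnot r \land s)) \land \lnot q) \lor (\lnot (\lnot r \lor (r \land \lnot s) \lor (\lnot r \land s)) \land q)   (expand \oplus)
= ((\lnot r \lor (r \land \lnot s) \lor (\lnot r \land s)) \land \lnot q) \lor (\lnot \lnot r \land \lnot (r \land \lnot s) \land \lnot (\lnot r \land s) \land q)   (De Morgan)
= ((\lnot r \lor (r \land \lnot s) \lor (\lnot r \land s)) \land \lnot q) \lor (r \land \lnot (r \land \lnot s) \land \lnot (\lnot r \land s) \land q)   (double negation)
= ((\lnot r \lor (r \land \lnot s) \lor (\lnot r \land s)) \land \lnot q) \lor (r \land (\lnot r \lor \lnot \lnot s) \land \lnot (\lnot r \land s) \land q)   (De Morgan)
= ((\lnot r \lor (r \land \lnot s) \lor (\lnot r \land s)) \land \lnot q) \lor (r \land (\lnot r \lor s) \land \lnot (\lnot r \land s) \land q)   (double negation)
= ((\lnot r \lor (r \land \lnot s) \lor (\lnot r \land s)) \land \lnot q) \lor (r \land (\lnot r \lor s) \land (\lnot \lnot r \lor \lnot s) \land q)   (De Morgan)
= ((\lnot r \lor (r \land \lnot s) \lor (\lnot r \land s)) \land \lnot q) \lor (r \land (\lnot r \lor s) \land (r \lor \lnot s) \land q)   (double negation)
= (\lnot r \land \lnot q) \lor (r \land \lnot s \land \lnot q) \lor (\lnot r \land s \land \lnot q) \lor (r \land \lnot r \land r \land q) \lor (r \land \lnot r \land \lnot s \land q) \lor (r \land s \land r \land q) \lor (r \land s \land \lnot s \land q)   (distribute \land over \lor)
= (\lnot r \land \lnot q) \lor (r \land \lnot s \land \lnot q) \lor (r \land s \land q)   (simplify)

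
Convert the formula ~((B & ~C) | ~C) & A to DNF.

C & A

~((B & ~C) | ~C) & A
≡ ~(B & ~C) & ~~C & A   [De Morgan]
≡ (~B | ~~C) & ~~C & A   [De Morgan]
≡ (~B | C) & ~~C & A   [double negation]
≡ (~B | C) & C & A   [double negation]
≡ (~B & C & A) | (C & C & A)   [distribute & over |]
≡ C & A   [simplify]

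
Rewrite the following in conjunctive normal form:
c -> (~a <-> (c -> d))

c -> (~a <-> (c -> d))
≡ ~c | (~a <-> (c -> d))   [eliminate ->]
≡ ~c | ((~a -> (c -> d)) & ((c -> d) -> ~a))   [eliminate <->]
≡ ~c | ((~~a | (c -> d)) & ((c -> d) -> ~a))   [eliminate ->]
≡ ~c | ((~~a | ~c | d) & ((c -> d) -> ~a))   [eliminate ->]
≡ ~c | ((~~a | ~c | d) & (~(c -> d) | ~a))   [eliminate ->]
≡ ~c | ((~~a | ~c | d) & (~(~c | d) | ~a))   [eliminate ->]
≡ ~c | ((a | ~c | d) & (~(~c | d) | ~a))   [double negation]
≡ ~c | ((a | ~c | d) & ((~~c & ~d) | ~a))   [De Morgan]
≡ ~c | ((a | ~c | d) & ((c & ~d) | ~a))   [double negation]
≡ (~c | a | ~c | d) & (~c | c | ~a) & (~c | ~d | ~a)   [distribute | over &]
≡ (~c | a | d) & (~c | ~d | ~a)   [simplify]

(~c | a | d) & (~c | ~d | ~a)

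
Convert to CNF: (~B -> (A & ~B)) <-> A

(~B -> (A & ~B)) <-> A
≡ ((~B -> (A & ~B)) -> A) & (A -> (~B -> (A & ~B)))   (eliminate <->)
≡ (~(~B -> (A & ~B)) | A) & (A -> (~B -> (A & ~B)))   (eliminate ->)
≡ (~(~~B | (A & ~B)) | A) & (A -> (~B -> (A & ~B)))   (eliminate ->)
≡ (~(~~B | (A & ~B)) | A) & (~A | (~B -> (A & ~B)))   (eliminate ->)
≡ (~(~~B | (A & ~B)) | A) & (~A | ~~B | (A & ~B))   (eliminate ->)
≡ ((~~~B & ~(A & ~B)) | A) & (~A | ~~B | (A & ~B))   (De Morgan)
≡ ((~B & ~(A & ~B)) | A) & (~A | ~~B | (A & ~B))   (double negation)
≡ ((~B & (~A | ~~B)) | A) & (~A | ~~B | (A & ~B))   (De Morgan)
≡ ((~B & (~A | B)) | A) & (~A | ~~B | (A & ~B))   (double negation)
≡ ((~B & (~A | B)) | A) & (~A | B | (A & ~B))   (double negation)
≡ (~B | A) & (~A | B | A) & (~A | B | A) & (~A | B | ~B)   (distribute | over &)
≡ ~B | A   (simplify)

~B | A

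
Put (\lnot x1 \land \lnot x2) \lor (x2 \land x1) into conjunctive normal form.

(\lnot x1 \land \lnot x2) \lor (x2 \land x1)
≡ (\lnot x1 \lor x2) \land (\lnot x1 \lor x1) \land (\lnot x2 \lor x2) \land (\lnot x2 \lor x1)   [distribute \lor over \land]
≡ (\lnot x1 \lor x2) \land (\lnot x2 \lor x1)   [simplify]

(\lnot x1 \lor x2) \land (\lnot x2 \lor x1)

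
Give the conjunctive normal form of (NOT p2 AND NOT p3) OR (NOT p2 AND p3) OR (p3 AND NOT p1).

(NOT p2 AND NOT p3) OR (NOT p2 AND p3) OR (p3 AND NOT p1)
≡ (NOT p2 OR NOT p2 OR p3) AND (NOT p2 OR NOT p2 OR NOT p1) AND (NOT p2 OR p3 OR p3) AND (NOT p2 OR p3 OR NOT p1) AND (NOT p3 OR NOT p2 OR p3) AND (NOT p3 OR NOT p2 OR NOT p1) AND (NOT p3 OR p3 OR p3) AND (NOT p3 OR p3 OR NOT p1)   — distribute OR over AND
≡ (NOT p2 OR p3) AND (NOT p2 OR NOT p1)   — simplify

(NOT p2 OR p3) AND (NOT p2 OR NOT p1)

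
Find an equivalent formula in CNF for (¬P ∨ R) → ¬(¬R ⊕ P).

(¬P ∨ R) → ¬(¬R ⊕ P)
⇔ ¬(¬P ∨ R) ∨ ¬(¬R ⊕ P)   — eliminate →
⇔ ¬(¬P ∨ R) ∨ ¬((¬R ∨ P) ∧ ¬(¬R ∧ P))   — expand ⊕
⇔ (¬¬P ∧ ¬R) ∨ ¬((¬R ∨ P) ∧ ¬(¬R ∧ P))   — De Morgan
⇔ (P ∧ ¬R) ∨ ¬((¬R ∨ P) ∧ ¬(¬R ∧ P))   — double negation
⇔ (P ∧ ¬R) ∨ ¬(¬R ∨ P) ∨ ¬¬(¬R ∧ P)   — De Morgan
⇔ (P ∧ ¬R) ∨ (¬¬R ∧ ¬P) ∨ ¬¬(¬R ∧ P)   — De Morgan
⇔ (P ∧ ¬R) ∨ (R ∧ ¬P) ∨ ¬¬(¬R ∧ P)   — double negation
⇔ (P ∧ ¬R) ∨ (R ∧ ¬P) ∨ (¬R ∧ P)   — double negation
⇔ (P ∨ R ∨ ¬R) ∧ (P ∨ R ∨ P) ∧ (P ∨ ¬P ∨ ¬R) ∧ (P ∨ ¬P ∨ P) ∧ (¬R ∨ R ∨ ¬R) ∧ (¬R ∨ R ∨ P) ∧ (¬R ∨ ¬P ∨ ¬R) ∧ (¬R ∨ ¬P ∨ P)   — distribute ∨ over ∧
⇔ (P ∨ R) ∧ (¬R ∨ ¬P)   — simplify

(P ∨ R) ∧ (¬R ∨ ¬P)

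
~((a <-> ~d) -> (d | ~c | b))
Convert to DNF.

~((a <-> ~d) -> (d | ~c | b))
≡ ~(~(a <-> ~d) | d | ~c | b)   (eliminate ->)
≡ ~(~((a -> ~d) & (~d -> a)) | d | ~c | b)   (eliminate <->)
≡ ~(~((~a | ~d) & (~d -> a)) | d | ~c | b)   (eliminate ->)
≡ ~(~((~a | ~d) & (~~d | a)) | d | ~c | b)   (eliminate ->)
≡ ~~((~a | ~d) & (~~d | a)) & ~d & ~~c & ~b   (De Morgan)
≡ (~a | ~d) & (~~d | a) & ~d & ~~c & ~b   (double negation)
≡ (~a | ~d) & (d | a) & ~d & ~~c & ~b   (double negation)
≡ (~a | ~d) & (d | a) & ~d & c & ~b   (double negation)
≡ (~a & d & ~d & c & ~b) | (~a & a & ~d & c & ~b) | (~d & d & ~d & c & ~b) | (~d & a & ~d & c & ~b)   (distribute & over |)
≡ ~d & a & c & ~b   (simplify)

~d & a & c & ~b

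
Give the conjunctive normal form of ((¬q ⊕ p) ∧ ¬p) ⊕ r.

((¬q ⊕ p) ∧ ¬p) ⊕ r
= (((¬q ⊕ p) ∧ ¬p) ∨ r) ∧ ¬((¬q ⊕ p) ∧ ¬p ∧ r)   [expand ⊕]
= (((¬q ∨ p) ∧ ¬(¬q ∧ p) ∧ ¬p) ∨ r) ∧ ¬((¬q ⊕ p) ∧ ¬p ∧ r)   [expand ⊕]
= (((¬q ∨ p) ∧ ¬(¬q ∧ p) ∧ ¬p) ∨ r) ∧ ¬((¬q ∨ p) ∧ ¬(¬q ∧ p) ∧ ¬p ∧ r)   [expand ⊕]
= (((¬q ∨ p) ∧ (¬¬q ∨ ¬p) ∧ ¬p) ∨ r) ∧ ¬((¬q ∨ p) ∧ ¬(¬q ∧ p) ∧ ¬p ∧ r)   [De Morgan]
= (((¬q ∨ p) ∧ (q ∨ ¬p) ∧ ¬p) ∨ r) ∧ ¬((¬q ∨ p) ∧ ¬(¬q ∧ p) ∧ ¬p ∧ r)   [double negation]
= (((¬q ∨ p) ∧ (q ∨ ¬p) ∧ ¬p) ∨ r) ∧ (¬(¬q ∨ p) ∨ ¬¬(¬q ∧ p) ∨ ¬¬p ∨ ¬r)   [De Morgan]
= (((¬q ∨ p) ∧ (q ∨ ¬p) ∧ ¬p) ∨ r) ∧ ((¬¬q ∧ ¬p) ∨ ¬¬(¬q ∧ p) ∨ ¬¬p ∨ ¬r)   [De Morgan]
= (((¬q ∨ p) ∧ (q ∨ ¬p) ∧ ¬p) ∨ r) ∧ ((q ∧ ¬p) ∨ ¬¬(¬q ∧ p) ∨ ¬¬p ∨ ¬r)   [double negation]
= (((¬q ∨ p) ∧ (q ∨ ¬p) ∧ ¬p) ∨ r) ∧ ((q ∧ ¬p) ∨ (¬q ∧ p) ∨ ¬¬p ∨ ¬r)   [double negation]
= (((¬q ∨ p) ∧ (q ∨ ¬p) ∧ ¬p) ∨ r) ∧ ((q ∧ ¬p) ∨ (¬q ∧ p) ∨ p ∨ ¬r)   [double negation]
= (¬q ∨ p ∨ r) ∧ (q ∨ ¬p ∨ r) ∧ (¬p ∨ r) ∧ (q ∨ ¬q ∨ p ∨ ¬r) ∧ (q ∨ p ∨ p ∨ ¬r) ∧ (¬p ∨ ¬q ∨ p ∨ ¬r) ∧ (¬p ∨ p ∨ p ∨ ¬r)   [distribute ∨ over ∧]
= (¬q ∨ p ∨ r) ∧ (¬p ∨ r) ∧ (q ∨ p ∨ ¬r)   [simplify]

(¬q ∨ p ∨ r) ∧ (¬p ∨ r) ∧ (q ∨ p ∨ ¬r)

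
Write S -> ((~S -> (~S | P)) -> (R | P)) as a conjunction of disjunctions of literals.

~S | R | P

S -> ((~S -> (~S | P)) -> (R | P))
= ~S | ((~S -> (~S | P)) -> (R | P))   — eliminate ->
= ~S | ~(~S -> (~S | P)) | R | P   — eliminate ->
= ~S | ~(~~S | ~S | P) | R | P   — eliminate ->
= ~S | (~~~S & ~~S & ~P) | R | P   — De Morgan
= ~S | (~S & ~~S & ~P) | R | P   — double negation
= ~S | (~S & S & ~P) | R | P   — double negation
= (~S | ~S | R | P) & (~S | S | R | P) & (~S | ~P | R | P)   — distribute | over &
= ~S | R | P   — simplify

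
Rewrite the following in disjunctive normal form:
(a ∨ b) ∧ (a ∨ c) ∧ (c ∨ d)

(a ∧ c) ∨ (a ∧ d) ∨ (b ∧ c)

(a ∨ b) ∧ (a ∨ c) ∧ (c ∨ d)
⇔ (a ∧ a ∧ c) ∨ (a ∧ a ∧ d) ∨ (a ∧ c ∧ c) ∨ (a ∧ c ∧ d) ∨ (b ∧ a ∧ c) ∨ (b ∧ a ∧ d) ∨ (b ∧ c ∧ c) ∨ (b ∧ c ∧ d)   — distribute ∧ over ∨
⇔ (a ∧ c) ∨ (a ∧ d) ∨ (b ∧ c)   — simplify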